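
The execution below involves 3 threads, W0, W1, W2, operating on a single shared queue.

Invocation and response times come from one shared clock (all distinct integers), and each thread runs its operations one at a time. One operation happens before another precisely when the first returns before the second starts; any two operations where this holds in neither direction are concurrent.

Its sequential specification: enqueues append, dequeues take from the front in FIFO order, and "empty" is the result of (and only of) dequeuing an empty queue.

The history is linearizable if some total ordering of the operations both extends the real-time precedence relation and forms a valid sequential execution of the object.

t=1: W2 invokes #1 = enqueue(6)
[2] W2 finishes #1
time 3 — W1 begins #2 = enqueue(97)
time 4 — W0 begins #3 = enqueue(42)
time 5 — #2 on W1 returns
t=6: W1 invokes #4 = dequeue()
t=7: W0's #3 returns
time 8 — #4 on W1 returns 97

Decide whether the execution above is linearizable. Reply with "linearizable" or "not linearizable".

cut after 7 events: linearizable; cut after 8 events (#4 responds, time 8): not linearizable
the 4 completed operations admit 3 real-time orders; each fails the queue replay
for example #1, #2, #3, #4 fails at step 4: #4 dequeue() → 97 is not legal there
for example #1, #2, #4, #3 fails at step 3: #4 dequeue() → 97 is not legal there

not linearizable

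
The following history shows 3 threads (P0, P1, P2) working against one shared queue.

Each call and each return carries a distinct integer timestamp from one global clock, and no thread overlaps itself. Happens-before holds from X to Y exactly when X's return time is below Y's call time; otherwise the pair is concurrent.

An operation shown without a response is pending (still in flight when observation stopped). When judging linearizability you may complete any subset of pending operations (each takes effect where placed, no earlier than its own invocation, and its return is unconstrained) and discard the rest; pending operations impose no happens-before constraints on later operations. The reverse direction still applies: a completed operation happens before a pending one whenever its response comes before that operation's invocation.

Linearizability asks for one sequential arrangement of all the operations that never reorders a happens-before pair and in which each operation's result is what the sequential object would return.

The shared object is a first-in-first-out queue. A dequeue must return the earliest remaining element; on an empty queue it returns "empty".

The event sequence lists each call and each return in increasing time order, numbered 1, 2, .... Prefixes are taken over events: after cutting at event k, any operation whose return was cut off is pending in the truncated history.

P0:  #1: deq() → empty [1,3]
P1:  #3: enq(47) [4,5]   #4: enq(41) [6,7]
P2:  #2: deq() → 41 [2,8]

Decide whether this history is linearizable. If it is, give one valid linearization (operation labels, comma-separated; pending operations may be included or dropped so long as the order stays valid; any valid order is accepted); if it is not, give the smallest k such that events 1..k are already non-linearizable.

not linearizable — minimal violating prefix: 8 events

prefix check: 1..7 passes, 1..8 fails once #2's time-8 response joins
all 4 real-time-respecting orders fail — 4 completed queue operations, no legal replay
sample order #1, #2, #3, #4 stalls at step 2 — #2 deq() → 41 has no legal effect
sample order #1, #3, #2, #4 stalls at step 3 — #2 deq() → 41 has no legal effect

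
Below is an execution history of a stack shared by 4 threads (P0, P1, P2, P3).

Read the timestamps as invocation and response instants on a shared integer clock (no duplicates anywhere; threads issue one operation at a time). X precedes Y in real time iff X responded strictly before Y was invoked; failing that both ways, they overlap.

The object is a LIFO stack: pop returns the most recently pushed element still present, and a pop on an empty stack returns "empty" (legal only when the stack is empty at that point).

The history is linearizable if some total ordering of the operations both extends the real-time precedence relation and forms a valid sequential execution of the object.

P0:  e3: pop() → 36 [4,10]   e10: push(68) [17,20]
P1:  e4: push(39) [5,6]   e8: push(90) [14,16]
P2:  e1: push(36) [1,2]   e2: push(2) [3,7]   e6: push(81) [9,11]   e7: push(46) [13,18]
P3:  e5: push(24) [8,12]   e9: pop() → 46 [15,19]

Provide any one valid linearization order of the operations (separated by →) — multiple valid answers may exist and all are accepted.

e1 → e3 → e2 → e4 → e5 → e6 → e7 → e9 → e8 → e10

after step 1 (e1 push(36)): stack <36>
after step 2 (e3 pop() → 36): stack <>
after step 3 (e2 push(2)): stack <2>
after step 4 (e4 push(39)): stack <2,39>
after step 5 (e5 push(24)): stack <2,39,24>
after step 6 (e6 push(81)): stack <2,39,24,81>
after step 7 (e7 push(46)): stack <2,39,24,81,46>
after step 8 (e9 pop() → 46): stack <2,39,24,81>
after step 9 (e8 push(90)): stack <2,39,24,81,90>
after step 10 (e10 push(68)): stack <2,39,24,81,90,68>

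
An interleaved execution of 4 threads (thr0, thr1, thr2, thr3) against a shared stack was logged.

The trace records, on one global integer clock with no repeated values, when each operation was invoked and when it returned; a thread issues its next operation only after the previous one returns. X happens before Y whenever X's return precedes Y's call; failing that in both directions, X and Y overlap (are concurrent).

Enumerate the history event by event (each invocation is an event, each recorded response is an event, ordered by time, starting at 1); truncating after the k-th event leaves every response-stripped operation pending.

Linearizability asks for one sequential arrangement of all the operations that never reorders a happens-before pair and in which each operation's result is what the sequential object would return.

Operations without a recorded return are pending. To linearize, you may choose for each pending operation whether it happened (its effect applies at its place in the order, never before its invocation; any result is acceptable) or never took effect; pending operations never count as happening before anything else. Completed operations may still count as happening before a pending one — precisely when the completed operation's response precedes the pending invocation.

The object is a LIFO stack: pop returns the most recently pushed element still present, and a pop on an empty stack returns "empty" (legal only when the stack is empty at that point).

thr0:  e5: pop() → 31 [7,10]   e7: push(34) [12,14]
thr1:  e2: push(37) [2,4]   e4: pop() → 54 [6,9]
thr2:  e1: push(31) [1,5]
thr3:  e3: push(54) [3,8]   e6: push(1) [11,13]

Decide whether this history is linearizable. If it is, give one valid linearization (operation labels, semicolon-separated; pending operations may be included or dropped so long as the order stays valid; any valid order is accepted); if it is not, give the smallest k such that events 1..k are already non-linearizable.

after step 1 (e2 push(37)): stack <37>
after step 2 (e1 push(31)): stack <37,31>
after step 3 (e3 push(54)): stack <37,31,54>
after step 4 (e4 pop() → 54): stack <37,31>
after step 5 (e5 pop() → 31): stack <37>
after step 6 (e6 push(1)): stack <37,1>
after step 7 (e7 push(34)): stack <37,1,34>

linearizable — witness: e2; e1; e3; e4; e5; e6; e7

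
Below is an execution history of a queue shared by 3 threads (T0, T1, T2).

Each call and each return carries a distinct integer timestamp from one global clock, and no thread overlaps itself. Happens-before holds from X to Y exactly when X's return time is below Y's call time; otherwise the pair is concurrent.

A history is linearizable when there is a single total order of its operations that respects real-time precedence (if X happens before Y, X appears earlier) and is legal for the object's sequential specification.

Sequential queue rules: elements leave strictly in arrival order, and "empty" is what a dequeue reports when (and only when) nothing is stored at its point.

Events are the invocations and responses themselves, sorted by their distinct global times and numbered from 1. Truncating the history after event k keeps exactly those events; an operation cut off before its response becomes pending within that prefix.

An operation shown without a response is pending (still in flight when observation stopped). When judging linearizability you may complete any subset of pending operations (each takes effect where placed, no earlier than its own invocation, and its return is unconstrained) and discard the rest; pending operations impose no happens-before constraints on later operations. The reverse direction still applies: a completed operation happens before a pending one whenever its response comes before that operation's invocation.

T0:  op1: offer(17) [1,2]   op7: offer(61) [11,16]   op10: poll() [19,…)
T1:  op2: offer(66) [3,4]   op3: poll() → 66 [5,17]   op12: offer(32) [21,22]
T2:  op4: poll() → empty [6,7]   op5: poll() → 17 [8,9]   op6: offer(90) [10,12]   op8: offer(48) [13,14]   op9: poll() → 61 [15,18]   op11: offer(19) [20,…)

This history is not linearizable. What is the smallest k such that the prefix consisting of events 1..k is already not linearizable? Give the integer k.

one valid order for events 1..6 is op1, op2:
step 1: op1 offer(17) — queue <17>
step 2: op2 offer(66) — queue <17,66>
adding event 7 (op4 responds at 7) leaves no legal real-time order
no escape via the 1 pending operation (op3): every completion choice fails
take op1, op2, op4 (pending dropped): step 3 already fails, because op4 poll() → empty cannot occur there

7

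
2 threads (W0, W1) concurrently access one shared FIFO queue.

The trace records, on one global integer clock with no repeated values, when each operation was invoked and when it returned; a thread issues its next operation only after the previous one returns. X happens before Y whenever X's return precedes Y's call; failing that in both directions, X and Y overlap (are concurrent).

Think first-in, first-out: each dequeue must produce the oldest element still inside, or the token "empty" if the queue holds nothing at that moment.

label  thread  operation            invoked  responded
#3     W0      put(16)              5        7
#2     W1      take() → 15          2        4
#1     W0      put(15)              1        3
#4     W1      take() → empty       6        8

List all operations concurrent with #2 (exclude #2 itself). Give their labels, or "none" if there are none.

#1

concurrent with #2 ([2,4]): every op whose interval crosses 2..4
#1 [1,3]: concurrent
#3 [5,7]: after
#4 [6,8]: after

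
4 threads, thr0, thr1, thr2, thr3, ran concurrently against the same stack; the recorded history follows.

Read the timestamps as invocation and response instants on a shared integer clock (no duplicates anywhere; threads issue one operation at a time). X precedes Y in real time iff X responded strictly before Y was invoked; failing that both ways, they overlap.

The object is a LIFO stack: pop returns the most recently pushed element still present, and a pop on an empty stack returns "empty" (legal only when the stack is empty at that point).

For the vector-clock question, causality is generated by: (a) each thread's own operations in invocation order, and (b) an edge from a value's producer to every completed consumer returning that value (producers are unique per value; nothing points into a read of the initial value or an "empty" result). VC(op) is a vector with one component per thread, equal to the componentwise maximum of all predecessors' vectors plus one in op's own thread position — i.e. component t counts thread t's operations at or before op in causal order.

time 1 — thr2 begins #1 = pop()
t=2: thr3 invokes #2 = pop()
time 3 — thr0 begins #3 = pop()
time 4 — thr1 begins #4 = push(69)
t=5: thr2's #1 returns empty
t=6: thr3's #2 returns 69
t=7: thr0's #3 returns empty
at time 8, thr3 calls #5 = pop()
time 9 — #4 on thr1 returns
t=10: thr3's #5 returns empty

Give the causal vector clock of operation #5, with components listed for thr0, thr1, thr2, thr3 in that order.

(0, 1, 0, 2)

#1 (invocation 1): nothing precedes it; thr2's component alone gives (0, 0, 1, 0)
#4 (invocation 4): nothing precedes it; thr1's component alone gives (0, 1, 0, 0)
#3 (invocation 3): nothing precedes it; thr0's component alone gives (1, 0, 0, 0)
merge at #2 (invoked 2): VC(#4)=(0, 1, 0, 0), own-thread bump on thr3 → (0, 1, 0, 1)
merge at #5 (invoked 8): VC(#2)=(0, 1, 0, 1), own-thread bump on thr3 → (0, 1, 0, 2)
target: VC(#5) = (0, 1, 0, 2)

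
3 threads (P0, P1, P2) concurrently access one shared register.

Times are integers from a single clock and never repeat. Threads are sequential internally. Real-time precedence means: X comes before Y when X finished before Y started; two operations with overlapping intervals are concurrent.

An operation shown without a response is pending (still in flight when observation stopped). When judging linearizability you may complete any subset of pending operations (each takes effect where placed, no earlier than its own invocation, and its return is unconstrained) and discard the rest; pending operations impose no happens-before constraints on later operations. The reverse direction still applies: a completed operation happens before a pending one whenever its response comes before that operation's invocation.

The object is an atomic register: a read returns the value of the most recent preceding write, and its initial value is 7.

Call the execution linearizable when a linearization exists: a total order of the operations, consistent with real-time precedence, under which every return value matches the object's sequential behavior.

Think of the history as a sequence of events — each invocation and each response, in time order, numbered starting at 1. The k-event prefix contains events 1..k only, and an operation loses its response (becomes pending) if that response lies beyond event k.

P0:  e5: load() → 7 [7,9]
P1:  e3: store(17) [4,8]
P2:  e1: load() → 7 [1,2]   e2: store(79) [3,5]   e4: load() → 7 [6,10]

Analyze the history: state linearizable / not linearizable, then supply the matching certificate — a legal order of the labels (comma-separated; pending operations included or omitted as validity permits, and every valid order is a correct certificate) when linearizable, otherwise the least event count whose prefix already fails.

already the first 9 events (up to e5's response at time 9) admit no linearization; the first 8 still do
all 3 real-time-respecting orders fail — 4 completed register operations, no legal replay
including or dropping the 1 pending operation (e4) in any combination fails
e.g. e1, e2, e3, e5 (pending dropped): illegal at step 4, since e5 load() → 7 cannot apply there
e.g. e1, e2, e5, e3 (pending dropped): illegal at step 3, since e5 load() → 7 cannot apply there

not linearizable — minimal violating prefix: 9 events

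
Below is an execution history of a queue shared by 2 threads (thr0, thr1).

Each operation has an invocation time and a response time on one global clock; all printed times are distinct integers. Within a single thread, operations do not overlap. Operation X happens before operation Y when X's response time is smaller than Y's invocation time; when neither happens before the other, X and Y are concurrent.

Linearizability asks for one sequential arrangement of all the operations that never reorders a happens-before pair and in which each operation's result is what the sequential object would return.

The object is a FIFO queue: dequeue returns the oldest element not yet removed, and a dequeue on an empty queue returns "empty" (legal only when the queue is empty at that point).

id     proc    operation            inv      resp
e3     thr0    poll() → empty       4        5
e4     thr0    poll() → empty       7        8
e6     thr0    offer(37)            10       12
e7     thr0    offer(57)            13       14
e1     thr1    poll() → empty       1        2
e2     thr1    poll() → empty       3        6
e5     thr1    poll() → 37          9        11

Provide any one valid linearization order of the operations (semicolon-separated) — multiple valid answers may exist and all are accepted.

after step 1 (e1 poll() → empty): queue <>
after step 2 (e2 poll() → empty): queue <>
after step 3 (e3 poll() → empty): queue <>
after step 4 (e4 poll() → empty): queue <>
after step 5 (e6 offer(37)): queue <37>
after step 6 (e5 poll() → 37): queue <>
after step 7 (e7 offer(57)): queue <57>

e1; e2; e3; e4; e6; e5; e7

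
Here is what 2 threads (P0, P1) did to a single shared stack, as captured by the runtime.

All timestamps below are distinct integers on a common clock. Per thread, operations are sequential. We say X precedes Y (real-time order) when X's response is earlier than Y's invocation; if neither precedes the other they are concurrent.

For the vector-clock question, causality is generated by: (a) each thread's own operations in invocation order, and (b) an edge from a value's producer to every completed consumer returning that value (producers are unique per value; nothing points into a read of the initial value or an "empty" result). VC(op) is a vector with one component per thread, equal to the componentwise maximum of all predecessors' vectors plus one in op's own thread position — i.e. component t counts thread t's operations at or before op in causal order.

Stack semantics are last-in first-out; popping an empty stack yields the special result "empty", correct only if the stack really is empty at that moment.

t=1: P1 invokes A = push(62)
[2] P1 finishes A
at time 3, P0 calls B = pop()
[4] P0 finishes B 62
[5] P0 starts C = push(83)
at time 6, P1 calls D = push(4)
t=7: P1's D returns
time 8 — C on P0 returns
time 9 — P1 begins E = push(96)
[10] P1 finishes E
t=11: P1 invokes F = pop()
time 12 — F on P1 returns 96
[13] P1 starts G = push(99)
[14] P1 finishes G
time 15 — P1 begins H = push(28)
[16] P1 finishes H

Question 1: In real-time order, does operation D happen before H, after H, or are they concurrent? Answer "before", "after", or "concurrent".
D spans [6,7], H spans [15,16]
resp(D)=7 < inv(H)=15

before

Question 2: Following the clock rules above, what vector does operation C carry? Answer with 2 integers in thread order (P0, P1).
A (invocation 1): nothing precedes it; P1's component alone gives (0, 1)
merge at D (invoked 6): VC(A)=(0, 1), own-thread bump on P1 → (0, 2)
merge at B (invoked 3): VC(A)=(0, 1), own-thread bump on P0 → (1, 1)
merge at E (invoked 9): VC(D)=(0, 2), own-thread bump on P1 → (0, 3)
merge at C (invoked 5): VC(B)=(1, 1), own-thread bump on P0 → (2, 1)
merge at F (invoked 11): VC(E)=(0, 3), own-thread bump on P1 → (0, 4)
merge at G (invoked 13): VC(F)=(0, 4), own-thread bump on P1 → (0, 5)
merge at H (invoked 15): VC(G)=(0, 5), own-thread bump on P1 → (0, 6)
target: VC(C) = (2, 1)

(2, 1)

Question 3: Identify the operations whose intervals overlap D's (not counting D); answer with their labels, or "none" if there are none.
D runs from 6 to 7; window-overlapping ops are concurrent
A [1,2]: before
B [3,4]: before
C [5,8]: concurrent
E [9,10]: after
F [11,12]: after
G [13,14]: after
H [15,16]: after

C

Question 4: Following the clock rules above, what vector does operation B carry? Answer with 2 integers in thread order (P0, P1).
invoked at 1, A has no predecessors; its own P1 bump gives (0, 1)
invoked at 6, D merges VC(A)=(0, 1) and bumps P1's slot → (0, 2)
invoked at 3, B merges VC(A)=(0, 1) and bumps P0's slot → (1, 1)
invoked at 9, E merges VC(D)=(0, 2) and bumps P1's slot → (0, 3)
invoked at 5, C merges VC(B)=(1, 1) and bumps P0's slot → (2, 1)
invoked at 11, F merges VC(E)=(0, 3) and bumps P1's slot → (0, 4)
invoked at 13, G merges VC(F)=(0, 4) and bumps P1's slot → (0, 5)
invoked at 15, H merges VC(G)=(0, 5) and bumps P1's slot → (0, 6)
target: VC(B) = (1, 1)

(1, 1)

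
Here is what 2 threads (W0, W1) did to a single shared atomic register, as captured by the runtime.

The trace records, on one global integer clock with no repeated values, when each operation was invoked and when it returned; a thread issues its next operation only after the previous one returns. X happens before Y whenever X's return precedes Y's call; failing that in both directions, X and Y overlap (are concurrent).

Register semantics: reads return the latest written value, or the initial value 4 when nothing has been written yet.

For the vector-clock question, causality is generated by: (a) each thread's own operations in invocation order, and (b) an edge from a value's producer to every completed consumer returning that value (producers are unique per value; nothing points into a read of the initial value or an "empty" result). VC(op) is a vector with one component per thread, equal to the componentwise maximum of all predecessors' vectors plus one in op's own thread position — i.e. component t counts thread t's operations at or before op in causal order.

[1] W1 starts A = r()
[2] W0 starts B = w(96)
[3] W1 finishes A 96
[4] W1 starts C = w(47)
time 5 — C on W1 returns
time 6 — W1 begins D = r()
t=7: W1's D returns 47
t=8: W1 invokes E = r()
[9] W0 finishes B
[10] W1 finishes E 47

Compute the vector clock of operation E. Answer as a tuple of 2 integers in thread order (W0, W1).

VC(B, invoked at 2): no causal predecessors; +1 on W0 → (1, 0)
invoked at 1, A merges VC(B)=(1, 0) and bumps W1's slot → (1, 1)
invoked at 4, C merges VC(A)=(1, 1) and bumps W1's slot → (1, 2)
invoked at 6, D merges VC(C)=(1, 2) and bumps W1's slot → (1, 3)
invoked at 8, E merges VC(C)=(1, 2), VC(D)=(1, 3) and bumps W1's slot → (1, 4)
target: VC(E) = (1, 4)

(1, 4)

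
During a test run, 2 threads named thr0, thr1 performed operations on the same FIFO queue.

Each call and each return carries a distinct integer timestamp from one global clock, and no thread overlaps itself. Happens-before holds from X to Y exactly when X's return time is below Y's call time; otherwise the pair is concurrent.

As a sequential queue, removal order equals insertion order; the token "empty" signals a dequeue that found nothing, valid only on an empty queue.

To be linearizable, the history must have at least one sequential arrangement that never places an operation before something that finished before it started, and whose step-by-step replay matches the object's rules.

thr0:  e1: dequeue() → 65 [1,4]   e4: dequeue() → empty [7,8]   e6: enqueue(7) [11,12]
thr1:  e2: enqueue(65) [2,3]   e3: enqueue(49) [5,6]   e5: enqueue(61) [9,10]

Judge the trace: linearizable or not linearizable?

not linearizable

already the first 8 events (up to e4's response at time 8) admit no linearization; the first 7 still do
2 orders of the 4 completed FIFO queue ops respect real time; none is legal
for example e1, e2, e3, e4 fails at step 1: e1 dequeue() → 65 is not legal there
for example e2, e1, e3, e4 fails at step 4: e4 dequeue() → empty is not legal there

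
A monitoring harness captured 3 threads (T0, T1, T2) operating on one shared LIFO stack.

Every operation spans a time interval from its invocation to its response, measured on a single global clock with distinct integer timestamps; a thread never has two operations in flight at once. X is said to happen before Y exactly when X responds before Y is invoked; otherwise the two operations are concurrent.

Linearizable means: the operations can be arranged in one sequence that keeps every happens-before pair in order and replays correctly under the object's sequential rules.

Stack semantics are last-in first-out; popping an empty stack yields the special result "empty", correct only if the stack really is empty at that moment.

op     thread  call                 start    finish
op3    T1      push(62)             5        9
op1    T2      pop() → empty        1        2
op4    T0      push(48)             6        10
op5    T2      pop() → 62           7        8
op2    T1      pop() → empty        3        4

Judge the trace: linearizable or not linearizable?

linearizable

a witness: op1, op2, op3, op5, op4
1. op1 pop() → empty, leaving stack <>
2. op2 pop() → empty, leaving stack <>
3. op3 push(62), leaving stack <62>
4. op5 pop() → 62, leaving stack <>
5. op4 push(48), leaving stack <48>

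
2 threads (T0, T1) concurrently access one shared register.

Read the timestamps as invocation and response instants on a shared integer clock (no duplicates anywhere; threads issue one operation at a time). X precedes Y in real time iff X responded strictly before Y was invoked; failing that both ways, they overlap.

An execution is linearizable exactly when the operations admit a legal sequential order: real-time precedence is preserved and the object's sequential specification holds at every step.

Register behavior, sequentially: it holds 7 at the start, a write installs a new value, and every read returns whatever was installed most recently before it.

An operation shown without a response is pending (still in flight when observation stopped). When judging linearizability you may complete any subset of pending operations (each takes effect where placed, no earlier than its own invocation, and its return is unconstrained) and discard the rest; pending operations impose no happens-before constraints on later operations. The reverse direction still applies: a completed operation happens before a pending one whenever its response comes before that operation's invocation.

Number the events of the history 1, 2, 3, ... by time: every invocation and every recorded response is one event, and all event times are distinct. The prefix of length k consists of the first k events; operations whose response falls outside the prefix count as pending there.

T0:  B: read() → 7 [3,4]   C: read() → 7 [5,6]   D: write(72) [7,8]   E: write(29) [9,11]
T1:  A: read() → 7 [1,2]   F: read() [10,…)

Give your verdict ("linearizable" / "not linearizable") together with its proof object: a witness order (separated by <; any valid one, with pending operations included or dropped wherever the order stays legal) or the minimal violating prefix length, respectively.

linearizable — witness: A < B < C < D < E

1. A read() → 7, leaving value 7
2. B read() → 7, leaving value 7
3. C read() → 7, leaving value 7
4. D write(72), leaving value 72
5. E write(29), leaving value 29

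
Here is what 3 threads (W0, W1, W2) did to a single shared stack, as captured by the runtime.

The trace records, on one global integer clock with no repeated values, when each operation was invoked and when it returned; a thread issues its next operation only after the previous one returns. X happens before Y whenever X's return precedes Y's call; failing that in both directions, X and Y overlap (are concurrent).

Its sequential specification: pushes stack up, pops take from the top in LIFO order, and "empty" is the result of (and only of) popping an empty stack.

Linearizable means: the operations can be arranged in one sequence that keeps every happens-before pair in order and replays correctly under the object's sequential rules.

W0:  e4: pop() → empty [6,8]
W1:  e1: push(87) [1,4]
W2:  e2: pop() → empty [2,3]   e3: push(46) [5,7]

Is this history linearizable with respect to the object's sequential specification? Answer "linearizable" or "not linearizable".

not linearizable

events 1..7 are fine; event 8 — the response of e4 at time 8 — makes the prefix non-linearizable
no legal order exists: 4 real-time-consistent candidates over 4 completed stack operations, all rejected
for example e1, e2, e3, e4 fails at step 2: e2 pop() → empty is not legal there
for example e1, e2, e4, e3 fails at step 2: e2 pop() → empty is not legal there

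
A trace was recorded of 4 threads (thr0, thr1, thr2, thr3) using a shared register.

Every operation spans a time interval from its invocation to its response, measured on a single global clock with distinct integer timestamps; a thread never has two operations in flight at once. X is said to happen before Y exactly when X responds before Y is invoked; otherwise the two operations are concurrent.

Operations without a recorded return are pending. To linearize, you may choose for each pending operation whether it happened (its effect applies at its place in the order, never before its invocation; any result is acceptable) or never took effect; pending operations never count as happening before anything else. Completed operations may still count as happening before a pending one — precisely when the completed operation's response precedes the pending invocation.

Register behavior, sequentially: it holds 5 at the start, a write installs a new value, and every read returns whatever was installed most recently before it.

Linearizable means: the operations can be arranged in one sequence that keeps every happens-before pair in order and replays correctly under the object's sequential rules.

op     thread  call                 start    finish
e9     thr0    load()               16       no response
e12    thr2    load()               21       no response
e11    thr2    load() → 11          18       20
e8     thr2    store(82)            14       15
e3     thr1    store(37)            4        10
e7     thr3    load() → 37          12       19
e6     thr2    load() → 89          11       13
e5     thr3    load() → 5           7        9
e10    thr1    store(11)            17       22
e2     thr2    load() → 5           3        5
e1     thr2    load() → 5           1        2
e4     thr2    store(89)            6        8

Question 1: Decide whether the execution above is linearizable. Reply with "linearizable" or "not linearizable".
the violation lands at event 19, e7's response at time 19: events 1..18 linearize, events 1..19 do not
the 8 completed operations admit 24 real-time orders; each fails the register replay
include/drop combinations of the 3 pending operations (e9, e10, e11) were all tried; none helps
sample order e1, e2, e3, e4, e5, e6, e7, e8 (pending dropped) stalls at step 5 — e5 load() → 5 has no legal effect
sample order e1, e2, e3, e4, e5, e6, e8, e7 (pending dropped) stalls at step 5 — e5 load() → 5 has no legal effect

not linearizable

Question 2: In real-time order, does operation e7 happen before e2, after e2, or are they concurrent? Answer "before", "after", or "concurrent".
e7 spans [12,19], e2 spans [3,5]
resp(e2)=5 < inv(e7)=12

after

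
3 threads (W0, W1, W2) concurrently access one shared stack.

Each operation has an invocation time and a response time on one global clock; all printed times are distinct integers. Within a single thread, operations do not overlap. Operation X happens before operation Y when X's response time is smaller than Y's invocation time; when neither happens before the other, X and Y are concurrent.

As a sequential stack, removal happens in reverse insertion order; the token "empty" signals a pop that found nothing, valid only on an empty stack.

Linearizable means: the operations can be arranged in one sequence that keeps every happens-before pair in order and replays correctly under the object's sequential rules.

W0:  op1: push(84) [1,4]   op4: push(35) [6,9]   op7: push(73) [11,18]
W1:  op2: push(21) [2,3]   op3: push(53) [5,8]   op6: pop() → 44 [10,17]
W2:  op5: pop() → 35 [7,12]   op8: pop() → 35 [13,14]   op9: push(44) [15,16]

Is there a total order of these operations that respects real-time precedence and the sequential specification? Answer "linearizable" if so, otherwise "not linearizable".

already the first 14 events (up to op8's response at time 14) admit no linearization; the first 13 still do
checked exhaustively: 12 real-time-consistent orders of 6 completed operations, zero legal stack replays
no completion choice of the 2 pending operations (op6, op7) rescues it — every subset was tried
e.g. op1, op2, op3, op4, op5, op8 (pending dropped): illegal at step 6, since op8 pop() → 35 cannot apply there
e.g. op1, op2, op3, op5, op4, op8 (pending dropped): illegal at step 4, since op5 pop() → 35 cannot apply there

not linearizable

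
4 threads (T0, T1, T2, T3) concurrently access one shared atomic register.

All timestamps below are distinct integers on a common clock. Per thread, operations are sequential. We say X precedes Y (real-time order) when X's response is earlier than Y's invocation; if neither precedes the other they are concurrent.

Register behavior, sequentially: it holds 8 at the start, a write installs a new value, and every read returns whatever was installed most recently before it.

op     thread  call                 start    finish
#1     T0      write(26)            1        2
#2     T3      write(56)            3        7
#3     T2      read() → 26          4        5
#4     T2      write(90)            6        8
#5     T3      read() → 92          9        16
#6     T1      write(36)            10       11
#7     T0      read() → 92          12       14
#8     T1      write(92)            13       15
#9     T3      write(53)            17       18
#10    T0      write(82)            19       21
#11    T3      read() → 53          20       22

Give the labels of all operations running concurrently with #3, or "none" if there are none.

#3 spans [4,5]: anything still running between times 4 and 5 counts as concurrent
#1 [1,2]: before
#2 [3,7]: concurrent
#4 [6,8]: after
#5 [9,16]: after
#6 [10,11]: after
#7 [12,14]: after
#8 [13,15]: after
#9 [17,18]: after
#10 [19,21]: after
#11 [20,22]: after

#2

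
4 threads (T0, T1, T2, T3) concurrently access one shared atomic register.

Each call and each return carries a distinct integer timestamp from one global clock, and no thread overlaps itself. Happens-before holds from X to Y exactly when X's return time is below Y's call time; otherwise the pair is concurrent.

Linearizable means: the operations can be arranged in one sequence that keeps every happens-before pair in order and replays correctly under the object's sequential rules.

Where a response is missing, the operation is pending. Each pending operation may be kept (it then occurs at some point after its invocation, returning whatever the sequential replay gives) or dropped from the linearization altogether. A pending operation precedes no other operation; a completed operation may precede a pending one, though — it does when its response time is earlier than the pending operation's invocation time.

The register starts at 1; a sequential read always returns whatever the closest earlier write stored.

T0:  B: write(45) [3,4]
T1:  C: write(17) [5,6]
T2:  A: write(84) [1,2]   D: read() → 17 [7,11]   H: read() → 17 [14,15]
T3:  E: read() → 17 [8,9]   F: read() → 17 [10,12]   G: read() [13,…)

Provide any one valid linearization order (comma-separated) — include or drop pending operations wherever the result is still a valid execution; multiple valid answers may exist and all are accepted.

1. A write(84), leaving value 84
2. B write(45), leaving value 45
3. C write(17), leaving value 17
4. D read() → 17, leaving value 17
5. E read() → 17, leaving value 17
6. F read() → 17, leaving value 17
7. G read() (pending, included), leaving value 17
8. H read() → 17, leaving value 17

A, B, C, D, E, F, G, H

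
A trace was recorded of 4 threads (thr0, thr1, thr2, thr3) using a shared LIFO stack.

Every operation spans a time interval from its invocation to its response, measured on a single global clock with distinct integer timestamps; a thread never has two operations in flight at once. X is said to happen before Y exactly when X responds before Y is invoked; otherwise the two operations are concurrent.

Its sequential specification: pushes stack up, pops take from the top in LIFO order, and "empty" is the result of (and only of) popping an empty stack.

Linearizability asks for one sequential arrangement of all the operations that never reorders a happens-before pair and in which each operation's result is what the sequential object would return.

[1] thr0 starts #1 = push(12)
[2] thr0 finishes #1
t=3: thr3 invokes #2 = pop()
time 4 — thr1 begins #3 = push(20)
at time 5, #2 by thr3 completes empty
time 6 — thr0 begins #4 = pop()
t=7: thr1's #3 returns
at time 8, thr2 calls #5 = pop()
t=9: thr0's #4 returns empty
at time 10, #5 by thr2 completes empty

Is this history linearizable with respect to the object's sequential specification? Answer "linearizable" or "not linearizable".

not linearizable

already the first 5 events (up to #2's response at time 5) admit no linearization; the first 4 still do
a single order respects real time; the 2 completed LIFO stack operations fail replay along it
including or dropping the 1 pending operation (#3) in any combination fails
e.g. #1, #2 (pending dropped): illegal at step 2, since #2 pop() → empty cannot apply there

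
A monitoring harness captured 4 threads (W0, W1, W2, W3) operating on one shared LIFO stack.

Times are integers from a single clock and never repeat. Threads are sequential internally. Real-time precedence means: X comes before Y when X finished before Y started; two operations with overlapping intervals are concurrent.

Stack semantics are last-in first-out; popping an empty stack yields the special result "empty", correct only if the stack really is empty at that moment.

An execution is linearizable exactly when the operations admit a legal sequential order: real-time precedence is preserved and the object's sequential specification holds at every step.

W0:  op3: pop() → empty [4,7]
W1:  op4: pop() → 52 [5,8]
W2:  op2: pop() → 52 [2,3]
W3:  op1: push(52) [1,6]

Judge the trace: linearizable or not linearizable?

not linearizable

already the first 8 events (up to op4's response at time 8) admit no linearization; the first 7 still do
8 orders of the 4 completed LIFO stack ops respect real time; none is legal
one such order, op1, op2, op3, op4, breaks at step 4 where op4 pop() → 52 is illegal
one such order, op1, op2, op4, op3, breaks at step 3 where op4 pop() → 52 is illegal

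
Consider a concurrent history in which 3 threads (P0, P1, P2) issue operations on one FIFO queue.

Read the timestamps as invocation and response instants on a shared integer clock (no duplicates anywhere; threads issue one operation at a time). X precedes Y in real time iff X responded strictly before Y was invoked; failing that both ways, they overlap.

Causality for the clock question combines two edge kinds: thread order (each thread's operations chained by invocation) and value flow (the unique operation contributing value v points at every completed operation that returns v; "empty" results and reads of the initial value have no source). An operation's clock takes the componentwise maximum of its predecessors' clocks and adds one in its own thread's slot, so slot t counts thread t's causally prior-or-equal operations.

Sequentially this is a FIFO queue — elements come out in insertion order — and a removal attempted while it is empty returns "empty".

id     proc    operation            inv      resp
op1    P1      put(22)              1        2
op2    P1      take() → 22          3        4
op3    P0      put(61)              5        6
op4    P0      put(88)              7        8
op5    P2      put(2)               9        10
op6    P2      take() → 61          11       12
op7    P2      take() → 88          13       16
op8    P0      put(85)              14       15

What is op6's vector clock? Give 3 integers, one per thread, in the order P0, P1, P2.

no predecessors for op5 (invoked 9): P2 increments from zero → (0, 0, 1)
no predecessors for op1 (invoked 1): P1 increments from zero → (0, 1, 0)
no predecessors for op3 (invoked 5): P0 increments from zero → (1, 0, 0)
op2, invoked 3, takes VC(op1)=(0, 1, 0) under max, adds 1 for P1 → (0, 2, 0)
op4, invoked 7, takes VC(op3)=(1, 0, 0) under max, adds 1 for P0 → (2, 0, 0)
op6, invoked 11, takes VC(op3)=(1, 0, 0), VC(op5)=(0, 0, 1) under max, adds 1 for P2 → (1, 0, 2)
op8, invoked 14, takes VC(op4)=(2, 0, 0) under max, adds 1 for P0 → (3, 0, 0)
op7, invoked 13, takes VC(op4)=(2, 0, 0), VC(op6)=(1, 0, 2) under max, adds 1 for P2 → (2, 0, 3)
target: VC(op6) = (1, 0, 2)

(1, 0, 2)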